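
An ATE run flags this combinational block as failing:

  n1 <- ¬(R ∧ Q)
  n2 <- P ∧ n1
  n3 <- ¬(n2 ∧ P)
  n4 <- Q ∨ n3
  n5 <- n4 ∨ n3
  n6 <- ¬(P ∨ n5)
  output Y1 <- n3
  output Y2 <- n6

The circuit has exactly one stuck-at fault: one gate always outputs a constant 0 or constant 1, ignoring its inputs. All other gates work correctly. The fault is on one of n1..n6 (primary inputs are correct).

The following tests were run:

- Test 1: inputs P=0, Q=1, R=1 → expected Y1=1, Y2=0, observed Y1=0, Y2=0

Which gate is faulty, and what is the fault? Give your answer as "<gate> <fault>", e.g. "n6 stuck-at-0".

n3 stuck-at-0

Fault-free values for test 1 (P=0, Q=1, R=1): n1=0, n2=0, n3=1, n4=1, n5=1, n6=0, giving Y1=1, Y2=0. Observed Y1=0, Y2=0.
Test 1: faults giving observed Y1=0, Y2=0 are {n3 stuck-at-0}.
Only n3 stuck-at-0 is consistent with every test.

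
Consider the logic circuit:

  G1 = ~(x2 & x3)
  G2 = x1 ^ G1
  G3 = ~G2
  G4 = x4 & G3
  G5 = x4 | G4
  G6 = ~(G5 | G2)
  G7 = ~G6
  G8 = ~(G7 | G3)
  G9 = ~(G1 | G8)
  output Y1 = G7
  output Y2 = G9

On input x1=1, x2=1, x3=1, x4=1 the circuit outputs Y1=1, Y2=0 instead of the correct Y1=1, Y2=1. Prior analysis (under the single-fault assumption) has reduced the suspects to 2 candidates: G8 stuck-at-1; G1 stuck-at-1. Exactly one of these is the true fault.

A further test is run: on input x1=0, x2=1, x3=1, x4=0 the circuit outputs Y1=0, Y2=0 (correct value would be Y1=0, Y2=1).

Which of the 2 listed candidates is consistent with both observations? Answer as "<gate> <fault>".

Evaluate each candidate on input x1=0, x2=1, x3=1, x4=0:
  G8 stuck-at-1: G1=0, G2=0, G3=1, G4=0, G5=0, G6=1, G7=0, G8=1 [stuck-at-1], G9=0 → Y1=0, Y2=0 — matches
  G1 stuck-at-1: G1=1 [stuck-at-1], G2=1, G3=0, G4=0, G5=0, G6=0, G7=1, G8=0, G9=0 → Y1=1, Y2=0 — eliminated
Only G8 stuck-at-1 reproduces the observed Y1=0, Y2=0.

G8 stuck-at-1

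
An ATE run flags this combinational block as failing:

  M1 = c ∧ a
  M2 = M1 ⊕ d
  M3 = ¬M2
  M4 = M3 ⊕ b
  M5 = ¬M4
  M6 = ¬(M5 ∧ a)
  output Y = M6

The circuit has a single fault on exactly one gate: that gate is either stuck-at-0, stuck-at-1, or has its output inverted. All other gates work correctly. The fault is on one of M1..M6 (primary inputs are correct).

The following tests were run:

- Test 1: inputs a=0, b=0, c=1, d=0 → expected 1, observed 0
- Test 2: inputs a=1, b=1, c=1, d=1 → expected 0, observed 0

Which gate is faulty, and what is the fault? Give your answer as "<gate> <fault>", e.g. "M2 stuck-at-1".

M6 stuck-at-0

Fault-free values for test 1 (a=0, b=0, c=1, d=0): M1=0, M2=0, M3=1, M4=1, M5=0, M6=1, giving Y=1. Observed 0.
Test 1: faults giving observed 0 are {M6 stuck-at-0, M6 inverted output}.
Test 2 (a=1, b=1, c=1, d=1): fault-free M1=1, M2=0, M3=1, M4=0, M5=1, M6=0 → 0; observed 0. Eliminates M6 inverted output.
Only M6 stuck-at-0 is consistent with every test.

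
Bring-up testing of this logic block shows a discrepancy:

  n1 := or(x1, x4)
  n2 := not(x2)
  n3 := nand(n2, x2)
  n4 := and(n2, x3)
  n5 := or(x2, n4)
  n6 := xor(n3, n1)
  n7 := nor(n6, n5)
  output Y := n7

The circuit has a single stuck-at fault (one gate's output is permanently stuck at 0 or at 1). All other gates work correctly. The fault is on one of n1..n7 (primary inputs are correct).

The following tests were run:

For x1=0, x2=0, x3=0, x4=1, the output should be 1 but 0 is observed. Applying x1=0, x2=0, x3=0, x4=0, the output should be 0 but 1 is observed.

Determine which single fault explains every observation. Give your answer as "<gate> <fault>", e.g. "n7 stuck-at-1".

n3 stuck-at-0

Fault-free values for test 1 (x1=0, x2=0, x3=0, x4=1): n1=1, n2=1, n3=1, n4=0, n5=0, n6=0, n7=1, giving Y=1. Observed 0.
Test 1: faults giving observed 0 are {n1 stuck-at-0, n3 stuck-at-0, n4 stuck-at-1, n5 stuck-at-1, n6 stuck-at-1, n7 stuck-at-0}.
Test 2 (x1=0, x2=0, x3=0, x4=0): fault-free n1=0, n2=1, n3=1, n4=0, n5=0, n6=1, n7=0 → 0; observed 1. Eliminates n1 stuck-at-0, n4 stuck-at-1, n5 stuck-at-1, n6 stuck-at-1, n7 stuck-at-0.
Only n3 stuck-at-0 is consistent with every test.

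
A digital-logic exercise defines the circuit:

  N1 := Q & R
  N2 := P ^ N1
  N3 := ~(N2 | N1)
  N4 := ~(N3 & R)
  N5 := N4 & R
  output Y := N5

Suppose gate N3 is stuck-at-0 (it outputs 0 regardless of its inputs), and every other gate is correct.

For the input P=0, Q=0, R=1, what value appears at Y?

Propagate with N3 forced: N1=0, N2=0, N3=0 [stuck-at-0], N4=1, N5=1.
So Y = 1. (Without the fault it would be 0.)

1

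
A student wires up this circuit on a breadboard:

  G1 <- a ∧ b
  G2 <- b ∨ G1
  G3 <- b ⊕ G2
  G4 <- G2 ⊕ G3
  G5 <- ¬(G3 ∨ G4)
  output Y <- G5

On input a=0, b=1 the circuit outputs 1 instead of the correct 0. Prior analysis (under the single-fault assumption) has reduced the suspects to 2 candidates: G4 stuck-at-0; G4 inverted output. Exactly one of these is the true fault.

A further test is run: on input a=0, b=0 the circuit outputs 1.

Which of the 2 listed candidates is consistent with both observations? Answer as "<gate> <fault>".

G4 stuck-at-0

Evaluate each candidate on input a=0, b=0:
  G4 stuck-at-0: G1=0, G2=0, G3=0, G4=0 [stuck-at-0], G5=1 → 1 — matches
  G4 inverted output: G1=0, G2=0, G3=0, G4=1 [inverted output], G5=0 → 0 — eliminated
Only G4 stuck-at-0 reproduces the observed 1.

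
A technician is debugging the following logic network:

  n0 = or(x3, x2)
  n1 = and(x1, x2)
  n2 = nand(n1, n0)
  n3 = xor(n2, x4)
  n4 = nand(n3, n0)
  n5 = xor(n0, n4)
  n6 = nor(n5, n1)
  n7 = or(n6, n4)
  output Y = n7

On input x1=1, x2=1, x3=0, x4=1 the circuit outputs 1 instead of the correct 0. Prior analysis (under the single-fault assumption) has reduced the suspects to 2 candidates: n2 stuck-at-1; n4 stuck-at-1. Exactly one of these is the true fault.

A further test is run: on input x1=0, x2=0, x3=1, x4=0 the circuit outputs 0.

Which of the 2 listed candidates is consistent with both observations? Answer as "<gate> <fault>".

Evaluate each candidate on input x1=0, x2=0, x3=1, x4=0:
  n2 stuck-at-1: n0=1, n1=0, n2=1 [stuck-at-1], n3=1, n4=0, n5=1, n6=0, n7=0 → 0 — matches
  n4 stuck-at-1: n0=1, n1=0, n2=1, n3=1, n4=1 [stuck-at-1], n5=0, n6=1, n7=1 → 1 — eliminated
Only n2 stuck-at-1 reproduces the observed 0.

n2 stuck-at-1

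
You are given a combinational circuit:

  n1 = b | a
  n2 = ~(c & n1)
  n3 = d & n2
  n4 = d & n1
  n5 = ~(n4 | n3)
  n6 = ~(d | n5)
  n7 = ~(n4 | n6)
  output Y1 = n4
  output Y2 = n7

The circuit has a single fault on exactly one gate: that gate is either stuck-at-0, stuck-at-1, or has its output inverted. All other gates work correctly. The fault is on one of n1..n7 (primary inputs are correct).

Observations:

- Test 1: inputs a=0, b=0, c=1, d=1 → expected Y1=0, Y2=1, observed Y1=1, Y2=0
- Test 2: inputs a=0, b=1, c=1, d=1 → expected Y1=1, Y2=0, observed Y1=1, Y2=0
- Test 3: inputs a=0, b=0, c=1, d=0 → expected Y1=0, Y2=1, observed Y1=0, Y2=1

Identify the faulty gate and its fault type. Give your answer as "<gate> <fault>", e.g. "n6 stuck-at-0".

Fault-free values for test 1 (a=0, b=0, c=1, d=1): n1=0, n2=1, n3=1, n4=0, n5=0, n6=0, n7=1, giving Y1=0, Y2=1. Observed Y1=1, Y2=0.
Test 1: faults giving observed Y1=1, Y2=0 are {n1 stuck-at-1, n1 inverted output, n4 stuck-at-1, n4 inverted output}.
Test 2 (a=0, b=1, c=1, d=1): fault-free n1=1, n2=0, n3=0, n4=1, n5=0, n6=0, n7=0 → Y1=1, Y2=0; observed Y1=1, Y2=0. Eliminates n1 inverted output, n4 inverted output.
Test 3 (a=0, b=0, c=1, d=0): fault-free n1=0, n2=1, n3=0, n4=0, n5=1, n6=0, n7=1 → Y1=0, Y2=1; observed Y1=0, Y2=1. Eliminates n4 stuck-at-1.
Only n1 stuck-at-1 is consistent with every test.

n1 stuck-at-1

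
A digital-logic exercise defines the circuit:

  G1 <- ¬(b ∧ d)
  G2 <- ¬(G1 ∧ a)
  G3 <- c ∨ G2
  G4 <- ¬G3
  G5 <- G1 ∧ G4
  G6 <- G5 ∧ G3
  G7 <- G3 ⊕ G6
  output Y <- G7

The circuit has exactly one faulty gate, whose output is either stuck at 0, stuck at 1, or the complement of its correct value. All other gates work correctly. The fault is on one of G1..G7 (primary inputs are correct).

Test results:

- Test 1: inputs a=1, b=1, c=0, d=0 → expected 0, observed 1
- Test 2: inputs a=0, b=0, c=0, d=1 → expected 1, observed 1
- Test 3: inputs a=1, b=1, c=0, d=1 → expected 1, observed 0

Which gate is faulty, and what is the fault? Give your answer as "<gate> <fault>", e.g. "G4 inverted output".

G1 inverted output

Fault-free values for test 1 (a=1, b=1, c=0, d=0): G1=1, G2=0, G3=0, G4=1, G5=1, G6=0, G7=0, giving Y=0. Observed 1.
Test 1: faults giving observed 1 are {G1 stuck-at-0, G1 inverted output, G2 stuck-at-1, G2 inverted output, G3 stuck-at-1, G3 inverted output, G6 stuck-at-1, G6 inverted output, G7 stuck-at-1, G7 inverted output}.
Test 2 (a=0, b=0, c=0, d=1): fault-free G1=1, G2=1, G3=1, G4=0, G5=0, G6=0, G7=1 → 1; observed 1. Eliminates G2 inverted output, G3 inverted output, G6 stuck-at-1, G6 inverted output, G7 inverted output.
Test 3 (a=1, b=1, c=0, d=1): fault-free G1=0, G2=1, G3=1, G4=0, G5=0, G6=0, G7=1 → 1; observed 0. Eliminates G1 stuck-at-0, G2 stuck-at-1, G3 stuck-at-1, G7 stuck-at-1.
Only G1 inverted output is consistent with every test.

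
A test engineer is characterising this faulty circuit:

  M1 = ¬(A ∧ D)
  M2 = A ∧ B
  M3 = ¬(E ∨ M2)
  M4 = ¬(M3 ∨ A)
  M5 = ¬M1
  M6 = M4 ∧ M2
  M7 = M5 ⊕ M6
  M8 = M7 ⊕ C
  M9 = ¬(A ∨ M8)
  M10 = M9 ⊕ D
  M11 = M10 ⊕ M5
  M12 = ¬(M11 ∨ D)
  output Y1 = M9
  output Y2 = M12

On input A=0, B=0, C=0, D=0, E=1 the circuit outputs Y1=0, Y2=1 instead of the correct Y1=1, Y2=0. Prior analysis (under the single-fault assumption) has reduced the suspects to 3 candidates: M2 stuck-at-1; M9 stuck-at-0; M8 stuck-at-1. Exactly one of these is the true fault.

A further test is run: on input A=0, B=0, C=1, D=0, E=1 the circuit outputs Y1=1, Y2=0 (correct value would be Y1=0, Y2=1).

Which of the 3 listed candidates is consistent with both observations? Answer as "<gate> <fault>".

M2 stuck-at-1

Evaluate each candidate on input A=0, B=0, C=1, D=0, E=1:
  M2 stuck-at-1: M1=1, M2=1 [stuck-at-1], M3=0, M4=1, M5=0, M6=1, M7=1, M8=0, M9=1, M10=1, M11=1, M12=0 → Y1=1, Y2=0 — matches
  M9 stuck-at-0: M1=1, M2=0, M3=0, M4=1, M5=0, M6=0, M7=0, M8=1, M9=0 [stuck-at-0], M10=0, M11=0, M12=1 → Y1=0, Y2=1 — eliminated
  M8 stuck-at-1: M1=1, M2=0, M3=0, M4=1, M5=0, M6=0, M7=0, M8=1 [stuck-at-1], M9=0, M10=0, M11=0, M12=1 → Y1=0, Y2=1 — eliminated
Only M2 stuck-at-1 reproduces the observed Y1=1, Y2=0.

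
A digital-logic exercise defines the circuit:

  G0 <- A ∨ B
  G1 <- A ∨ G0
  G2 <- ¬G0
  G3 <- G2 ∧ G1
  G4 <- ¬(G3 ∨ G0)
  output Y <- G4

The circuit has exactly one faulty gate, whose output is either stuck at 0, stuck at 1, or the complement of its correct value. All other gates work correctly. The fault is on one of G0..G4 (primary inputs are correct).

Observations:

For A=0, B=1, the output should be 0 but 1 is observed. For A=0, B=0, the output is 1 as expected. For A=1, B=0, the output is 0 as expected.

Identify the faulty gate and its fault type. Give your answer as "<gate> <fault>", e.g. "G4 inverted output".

G0 stuck-at-0

Fault-free values for test 1 (A=0, B=1): G0=1, G1=1, G2=0, G3=0, G4=0, giving Y=0. Observed 1.
Test 1: faults giving observed 1 are {G0 stuck-at-0, G0 inverted output, G4 stuck-at-1, G4 inverted output}.
Test 2 (A=0, B=0): fault-free G0=0, G1=0, G2=1, G3=0, G4=1 → 1; observed 1. Eliminates G0 inverted output, G4 inverted output.
Test 3 (A=1, B=0): fault-free G0=1, G1=1, G2=0, G3=0, G4=0 → 0; observed 0. Eliminates G4 stuck-at-1.
Only G0 stuck-at-0 is consistent with every test.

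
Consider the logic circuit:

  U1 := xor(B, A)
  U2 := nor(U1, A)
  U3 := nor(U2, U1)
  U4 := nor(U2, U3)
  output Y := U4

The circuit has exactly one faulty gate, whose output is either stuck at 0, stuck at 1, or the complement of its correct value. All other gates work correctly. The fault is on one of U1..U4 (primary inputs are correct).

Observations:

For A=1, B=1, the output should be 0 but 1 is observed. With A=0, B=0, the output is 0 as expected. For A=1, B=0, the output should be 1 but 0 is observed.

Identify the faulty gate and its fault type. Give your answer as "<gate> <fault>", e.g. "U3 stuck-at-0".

U3 inverted output

Fault-free values for test 1 (A=1, B=1): U1=0, U2=0, U3=1, U4=0, giving Y=0. Observed 1.
Test 1: faults giving observed 1 are {U1 stuck-at-1, U1 inverted output, U3 stuck-at-0, U3 inverted output, U4 stuck-at-1, U4 inverted output}.
Test 2 (A=0, B=0): fault-free U1=0, U2=1, U3=0, U4=0 → 0; observed 0. Eliminates U1 stuck-at-1, U1 inverted output, U4 stuck-at-1, U4 inverted output.
Test 3 (A=1, B=0): fault-free U1=1, U2=0, U3=0, U4=1 → 1; observed 0. Eliminates U3 stuck-at-0.
Only U3 inverted output is consistent with every test.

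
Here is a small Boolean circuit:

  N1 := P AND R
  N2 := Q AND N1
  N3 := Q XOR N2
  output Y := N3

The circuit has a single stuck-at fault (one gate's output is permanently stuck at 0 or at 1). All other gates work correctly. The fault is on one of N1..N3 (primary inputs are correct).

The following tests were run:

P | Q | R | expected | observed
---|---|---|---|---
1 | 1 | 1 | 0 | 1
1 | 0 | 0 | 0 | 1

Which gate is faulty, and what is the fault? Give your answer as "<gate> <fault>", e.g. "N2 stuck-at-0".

N3 stuck-at-1

Fault-free values for test 1 (P=1, Q=1, R=1): N1=1, N2=1, N3=0, giving Y=0. Observed 1.
Test 1: faults giving observed 1 are {N1 stuck-at-0, N2 stuck-at-0, N3 stuck-at-1}.
Test 2 (P=1, Q=0, R=0): fault-free N1=0, N2=0, N3=0 → 0; observed 1. Eliminates N1 stuck-at-0, N2 stuck-at-0.
Only N3 stuck-at-1 is consistent with every test.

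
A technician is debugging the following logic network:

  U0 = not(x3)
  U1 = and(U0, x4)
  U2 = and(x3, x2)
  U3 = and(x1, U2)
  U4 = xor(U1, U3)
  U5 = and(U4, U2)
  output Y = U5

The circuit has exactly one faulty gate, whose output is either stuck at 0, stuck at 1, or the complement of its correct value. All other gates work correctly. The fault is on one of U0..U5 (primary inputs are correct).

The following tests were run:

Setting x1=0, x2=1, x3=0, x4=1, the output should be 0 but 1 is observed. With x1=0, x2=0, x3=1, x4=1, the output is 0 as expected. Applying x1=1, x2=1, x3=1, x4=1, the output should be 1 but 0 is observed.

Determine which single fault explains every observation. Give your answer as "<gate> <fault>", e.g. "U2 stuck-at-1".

U2 inverted output

Fault-free values for test 1 (x1=0, x2=1, x3=0, x4=1): U0=1, U1=1, U2=0, U3=0, U4=1, U5=0, giving Y=0. Observed 1.
Test 1: faults giving observed 1 are {U2 stuck-at-1, U2 inverted output, U5 stuck-at-1, U5 inverted output}.
Test 2 (x1=0, x2=0, x3=1, x4=1): fault-free U0=0, U1=0, U2=0, U3=0, U4=0, U5=0 → 0; observed 0. Eliminates U5 stuck-at-1, U5 inverted output.
Test 3 (x1=1, x2=1, x3=1, x4=1): fault-free U0=0, U1=0, U2=1, U3=1, U4=1, U5=1 → 1; observed 0. Eliminates U2 stuck-at-1.
Only U2 inverted output is consistent with every test.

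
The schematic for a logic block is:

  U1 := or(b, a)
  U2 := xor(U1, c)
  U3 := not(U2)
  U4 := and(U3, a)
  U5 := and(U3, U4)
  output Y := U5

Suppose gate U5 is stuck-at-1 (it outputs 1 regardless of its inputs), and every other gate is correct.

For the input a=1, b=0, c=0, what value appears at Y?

1

Propagate with U5 forced: U1=1, U2=1, U3=0, U4=0, U5=1 [stuck-at-1].
So Y = 1. (Without the fault it would be 0.)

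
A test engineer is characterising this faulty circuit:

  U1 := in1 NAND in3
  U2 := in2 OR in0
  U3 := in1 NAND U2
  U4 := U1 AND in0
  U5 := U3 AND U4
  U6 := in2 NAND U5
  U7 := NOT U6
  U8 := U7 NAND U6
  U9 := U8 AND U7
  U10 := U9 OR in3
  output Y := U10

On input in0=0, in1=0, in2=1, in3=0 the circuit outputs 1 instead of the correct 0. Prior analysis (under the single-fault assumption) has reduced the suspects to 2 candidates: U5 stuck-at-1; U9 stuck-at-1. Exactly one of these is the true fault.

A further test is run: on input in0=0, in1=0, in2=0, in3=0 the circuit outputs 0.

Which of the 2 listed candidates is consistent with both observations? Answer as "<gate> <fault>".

Evaluate each candidate on input in0=0, in1=0, in2=0, in3=0:
  U5 stuck-at-1: U1=1, U2=0, U3=1, U4=0, U5=1 [stuck-at-1], U6=1, U7=0, U8=1, U9=0, U10=0 → 0 — matches
  U9 stuck-at-1: U1=1, U2=0, U3=1, U4=0, U5=0, U6=1, U7=0, U8=1, U9=1 [stuck-at-1], U10=1 → 1 — eliminated
Only U5 stuck-at-1 reproduces the observed 0.

U5 stuck-at-1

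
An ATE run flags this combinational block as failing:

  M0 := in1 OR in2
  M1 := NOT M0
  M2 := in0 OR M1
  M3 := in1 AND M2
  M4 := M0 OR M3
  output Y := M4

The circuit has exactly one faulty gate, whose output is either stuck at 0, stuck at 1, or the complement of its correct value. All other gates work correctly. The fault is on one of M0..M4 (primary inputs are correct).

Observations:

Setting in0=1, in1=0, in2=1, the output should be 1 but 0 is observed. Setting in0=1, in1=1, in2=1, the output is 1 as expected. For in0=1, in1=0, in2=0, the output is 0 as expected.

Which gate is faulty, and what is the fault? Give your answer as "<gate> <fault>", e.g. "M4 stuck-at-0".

M0 stuck-at-0

Fault-free values for test 1 (in0=1, in1=0, in2=1): M0=1, M1=0, M2=1, M3=0, M4=1, giving Y=1. Observed 0.
Test 1: faults giving observed 0 are {M0 stuck-at-0, M0 inverted output, M4 stuck-at-0, M4 inverted output}.
Test 2 (in0=1, in1=1, in2=1): fault-free M0=1, M1=0, M2=1, M3=1, M4=1 → 1; observed 1. Eliminates M4 stuck-at-0, M4 inverted output.
Test 3 (in0=1, in1=0, in2=0): fault-free M0=0, M1=1, M2=1, M3=0, M4=0 → 0; observed 0. Eliminates M0 inverted output.
Only M0 stuck-at-0 is consistent with every test.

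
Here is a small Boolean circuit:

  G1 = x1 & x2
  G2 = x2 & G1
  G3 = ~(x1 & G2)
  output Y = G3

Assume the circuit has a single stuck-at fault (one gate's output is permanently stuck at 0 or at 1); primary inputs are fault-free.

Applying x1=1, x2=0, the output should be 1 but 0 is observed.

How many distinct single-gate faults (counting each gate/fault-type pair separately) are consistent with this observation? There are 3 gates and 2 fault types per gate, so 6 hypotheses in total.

2

Fault-free: G1=0, G2=0, G3=1 → 1. Observed 0.
  G1 stuck-at-0: output 1 ✗
  G1 stuck-at-1: output 1 ✗
  G2 stuck-at-0: output 1 ✗
  G2 stuck-at-1: output 0 ✓
  G3 stuck-at-0: output 0 ✓
  G3 stuck-at-1: output 1 ✗
Consistent faults: {G2 stuck-at-1, G3 stuck-at-0} — 2 in all.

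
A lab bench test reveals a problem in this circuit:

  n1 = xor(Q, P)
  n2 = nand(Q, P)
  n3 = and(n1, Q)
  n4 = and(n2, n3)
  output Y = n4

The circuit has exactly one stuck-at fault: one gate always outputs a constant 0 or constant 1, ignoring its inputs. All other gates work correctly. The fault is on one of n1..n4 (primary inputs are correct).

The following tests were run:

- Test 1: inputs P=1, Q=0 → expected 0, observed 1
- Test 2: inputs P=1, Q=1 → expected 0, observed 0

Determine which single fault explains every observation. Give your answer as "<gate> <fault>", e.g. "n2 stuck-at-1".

Fault-free values for test 1 (P=1, Q=0): n1=1, n2=1, n3=0, n4=0, giving Y=0. Observed 1.
Test 1: faults giving observed 1 are {n3 stuck-at-1, n4 stuck-at-1}.
Test 2 (P=1, Q=1): fault-free n1=0, n2=0, n3=0, n4=0 → 0; observed 0. Eliminates n4 stuck-at-1.
Only n3 stuck-at-1 is consistent with every test.

n3 stuck-at-1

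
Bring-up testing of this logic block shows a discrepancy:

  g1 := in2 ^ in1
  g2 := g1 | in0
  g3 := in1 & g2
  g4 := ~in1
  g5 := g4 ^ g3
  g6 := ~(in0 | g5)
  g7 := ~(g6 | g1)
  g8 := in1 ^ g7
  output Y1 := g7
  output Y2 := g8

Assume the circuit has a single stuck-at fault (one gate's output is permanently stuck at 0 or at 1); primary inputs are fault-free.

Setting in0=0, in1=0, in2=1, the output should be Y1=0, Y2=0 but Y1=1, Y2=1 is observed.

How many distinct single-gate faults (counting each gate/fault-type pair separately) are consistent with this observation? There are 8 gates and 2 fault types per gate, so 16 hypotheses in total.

Fault-free: g1=1, g2=1, g3=0, g4=1, g5=1, g6=0, g7=0, g8=0 → Y1=0, Y2=0. Observed Y1=1, Y2=1.
  g1: stuck-at-0 ✓; others ✗
  g2: none of the 2 fault types match ✗
  g3: none of the 2 fault types match ✗
  g4: none of the 2 fault types match ✗
  g5: none of the 2 fault types match ✗
  g6: none of the 2 fault types match ✗
  g7: stuck-at-1 ✓; others ✗
  g8: none of the 2 fault types match ✗
Consistent faults: {g1 stuck-at-0, g7 stuck-at-1} — 2 in all.

2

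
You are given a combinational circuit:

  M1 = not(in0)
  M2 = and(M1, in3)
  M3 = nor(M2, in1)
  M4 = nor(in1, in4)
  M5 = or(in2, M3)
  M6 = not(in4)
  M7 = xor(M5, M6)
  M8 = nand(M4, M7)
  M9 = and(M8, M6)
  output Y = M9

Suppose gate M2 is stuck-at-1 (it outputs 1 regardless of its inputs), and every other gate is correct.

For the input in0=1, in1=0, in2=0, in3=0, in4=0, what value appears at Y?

0

Propagate with M2 forced: M1=0, M2=1 [stuck-at-1], M3=0, M4=1, M5=0, M6=1, M7=1, M8=0, M9=0.
So Y = 0. (Without the fault it would be 1.)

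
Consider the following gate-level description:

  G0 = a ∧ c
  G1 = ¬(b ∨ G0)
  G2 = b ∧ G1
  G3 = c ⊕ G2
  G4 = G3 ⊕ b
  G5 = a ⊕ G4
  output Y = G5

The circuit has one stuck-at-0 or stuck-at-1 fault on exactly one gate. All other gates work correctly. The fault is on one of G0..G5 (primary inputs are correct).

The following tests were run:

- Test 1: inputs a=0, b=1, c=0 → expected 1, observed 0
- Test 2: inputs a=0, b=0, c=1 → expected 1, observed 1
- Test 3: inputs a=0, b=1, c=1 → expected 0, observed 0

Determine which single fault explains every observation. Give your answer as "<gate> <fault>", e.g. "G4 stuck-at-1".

Fault-free values for test 1 (a=0, b=1, c=0): G0=0, G1=0, G2=0, G3=0, G4=1, G5=1, giving Y=1. Observed 0.
Test 1: faults giving observed 0 are {G1 stuck-at-1, G2 stuck-at-1, G3 stuck-at-1, G4 stuck-at-0, G5 stuck-at-0}.
Test 2 (a=0, b=0, c=1): fault-free G0=0, G1=1, G2=0, G3=1, G4=1, G5=1 → 1; observed 1. Eliminates G2 stuck-at-1, G4 stuck-at-0, G5 stuck-at-0.
Test 3 (a=0, b=1, c=1): fault-free G0=0, G1=0, G2=0, G3=1, G4=0, G5=0 → 0; observed 0. Eliminates G1 stuck-at-1.
Only G3 stuck-at-1 is consistent with every test.

G3 stuck-at-1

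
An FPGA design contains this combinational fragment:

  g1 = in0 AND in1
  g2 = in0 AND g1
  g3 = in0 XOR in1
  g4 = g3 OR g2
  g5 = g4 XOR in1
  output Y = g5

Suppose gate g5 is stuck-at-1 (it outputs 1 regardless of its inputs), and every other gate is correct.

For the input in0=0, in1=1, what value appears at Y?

1

Propagate with g5 forced: g1=0, g2=0, g3=1, g4=1, g5=1 [stuck-at-1].
So Y = 1. (Without the fault it would be 0.)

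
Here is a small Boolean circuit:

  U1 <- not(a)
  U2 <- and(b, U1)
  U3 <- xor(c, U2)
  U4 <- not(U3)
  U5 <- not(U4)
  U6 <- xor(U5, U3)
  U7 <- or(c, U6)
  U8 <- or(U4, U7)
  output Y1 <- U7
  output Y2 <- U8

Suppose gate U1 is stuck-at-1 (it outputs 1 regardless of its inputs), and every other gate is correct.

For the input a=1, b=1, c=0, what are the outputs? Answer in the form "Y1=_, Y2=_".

Y1=0, Y2=0

Propagate with U1 forced: U1=1 [stuck-at-1], U2=1, U3=1, U4=0, U5=1, U6=0, U7=0, U8=0.
So the outputs are Y1=0, Y2=0. (Without the fault they would be Y1=0, Y2=1.)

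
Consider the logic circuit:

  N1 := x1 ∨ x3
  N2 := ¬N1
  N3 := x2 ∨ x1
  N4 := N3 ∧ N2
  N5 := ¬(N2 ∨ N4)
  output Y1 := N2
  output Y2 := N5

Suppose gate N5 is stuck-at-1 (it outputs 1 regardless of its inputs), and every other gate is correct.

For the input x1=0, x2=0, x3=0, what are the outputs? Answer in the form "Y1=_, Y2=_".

Y1=1, Y2=1

Propagate with N5 forced: N1=0, N2=1, N3=0, N4=0, N5=1 [stuck-at-1].
So the outputs are Y1=1, Y2=1. (Without the fault they would be Y1=1, Y2=0.)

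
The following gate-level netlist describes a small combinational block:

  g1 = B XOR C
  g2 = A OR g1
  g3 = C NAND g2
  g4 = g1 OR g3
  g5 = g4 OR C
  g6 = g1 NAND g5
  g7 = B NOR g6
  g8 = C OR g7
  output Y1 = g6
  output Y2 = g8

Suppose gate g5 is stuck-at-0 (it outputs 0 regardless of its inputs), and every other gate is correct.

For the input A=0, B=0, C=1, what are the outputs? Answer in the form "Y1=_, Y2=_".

Y1=1, Y2=1

Propagate with g5 forced: g1=1, g2=1, g3=0, g4=1, g5=0 [stuck-at-0], g6=1, g7=0, g8=1.
So the outputs are Y1=1, Y2=1. (Without the fault they would be Y1=0, Y2=1.)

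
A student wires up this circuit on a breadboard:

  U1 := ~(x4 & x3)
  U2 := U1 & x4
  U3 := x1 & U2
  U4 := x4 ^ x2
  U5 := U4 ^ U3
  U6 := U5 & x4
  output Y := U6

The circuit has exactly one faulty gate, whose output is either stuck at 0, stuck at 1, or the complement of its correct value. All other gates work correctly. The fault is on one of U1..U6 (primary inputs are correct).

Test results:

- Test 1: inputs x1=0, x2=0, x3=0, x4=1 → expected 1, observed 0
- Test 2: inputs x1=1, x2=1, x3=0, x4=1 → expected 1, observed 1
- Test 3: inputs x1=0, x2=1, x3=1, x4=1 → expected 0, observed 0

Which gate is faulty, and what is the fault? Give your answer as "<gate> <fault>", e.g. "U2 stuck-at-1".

U4 stuck-at-0

Fault-free values for test 1 (x1=0, x2=0, x3=0, x4=1): U1=1, U2=1, U3=0, U4=1, U5=1, U6=1, giving Y=1. Observed 0.
Test 1: faults giving observed 0 are {U3 stuck-at-1, U3 inverted output, U4 stuck-at-0, U4 inverted output, U5 stuck-at-0, U5 inverted output, U6 stuck-at-0, U6 inverted output}.
Test 2 (x1=1, x2=1, x3=0, x4=1): fault-free U1=1, U2=1, U3=1, U4=0, U5=1, U6=1 → 1; observed 1. Eliminates U3 inverted output, U4 inverted output, U5 stuck-at-0, U5 inverted output, U6 stuck-at-0, U6 inverted output.
Test 3 (x1=0, x2=1, x3=1, x4=1): fault-free U1=0, U2=0, U3=0, U4=0, U5=0, U6=0 → 0; observed 0. Eliminates U3 stuck-at-1.
Only U4 stuck-at-0 is consistent with every test.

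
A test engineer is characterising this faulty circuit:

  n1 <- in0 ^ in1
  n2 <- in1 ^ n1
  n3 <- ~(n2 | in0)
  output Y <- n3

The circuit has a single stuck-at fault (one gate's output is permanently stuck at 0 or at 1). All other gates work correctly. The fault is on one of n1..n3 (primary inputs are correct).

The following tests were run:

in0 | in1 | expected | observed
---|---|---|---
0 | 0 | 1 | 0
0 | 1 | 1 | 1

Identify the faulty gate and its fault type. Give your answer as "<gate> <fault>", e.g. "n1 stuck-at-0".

n1 stuck-at-1

Fault-free values for test 1 (in0=0, in1=0): n1=0, n2=0, n3=1, giving Y=1. Observed 0.
Test 1: faults giving observed 0 are {n1 stuck-at-1, n2 stuck-at-1, n3 stuck-at-0}.
Test 2 (in0=0, in1=1): fault-free n1=1, n2=0, n3=1 → 1; observed 1. Eliminates n2 stuck-at-1, n3 stuck-at-0.
Only n1 stuck-at-1 is consistent with every test.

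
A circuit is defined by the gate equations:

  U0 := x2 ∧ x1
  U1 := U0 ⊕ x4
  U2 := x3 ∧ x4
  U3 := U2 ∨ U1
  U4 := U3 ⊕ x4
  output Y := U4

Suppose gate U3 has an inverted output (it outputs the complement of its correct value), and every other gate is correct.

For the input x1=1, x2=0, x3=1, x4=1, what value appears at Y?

1

Propagate with U3 forced: U0=0, U1=1, U2=1, U3=0 [inverted output], U4=1.
So Y = 1. (Without the fault it would be 0.)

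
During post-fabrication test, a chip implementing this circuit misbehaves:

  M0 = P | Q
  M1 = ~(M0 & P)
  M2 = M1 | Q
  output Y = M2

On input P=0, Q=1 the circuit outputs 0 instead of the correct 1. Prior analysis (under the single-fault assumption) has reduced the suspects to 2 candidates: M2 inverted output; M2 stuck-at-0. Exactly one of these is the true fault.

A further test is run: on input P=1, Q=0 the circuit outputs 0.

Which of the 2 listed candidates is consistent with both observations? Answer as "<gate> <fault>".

M2 stuck-at-0

Evaluate each candidate on input P=1, Q=0:
  M2 inverted output: M0=1, M1=0, M2=1 [inverted output] → 1 — eliminated
  M2 stuck-at-0: M0=1, M1=0, M2=0 [stuck-at-0] → 0 — matches
Only M2 stuck-at-0 reproduces the observed 0.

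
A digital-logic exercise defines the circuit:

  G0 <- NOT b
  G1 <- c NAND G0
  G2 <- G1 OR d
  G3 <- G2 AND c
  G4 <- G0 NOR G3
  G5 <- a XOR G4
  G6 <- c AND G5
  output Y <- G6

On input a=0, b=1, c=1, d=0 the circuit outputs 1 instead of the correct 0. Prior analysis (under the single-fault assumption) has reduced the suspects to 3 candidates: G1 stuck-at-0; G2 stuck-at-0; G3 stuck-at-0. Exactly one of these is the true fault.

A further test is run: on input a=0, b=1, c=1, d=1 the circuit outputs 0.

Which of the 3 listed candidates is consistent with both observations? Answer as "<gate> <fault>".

G1 stuck-at-0

Evaluate each candidate on input a=0, b=1, c=1, d=1:
  G1 stuck-at-0: G0=0, G1=0 [stuck-at-0], G2=1, G3=1, G4=0, G5=0, G6=0 → 0 — matches
  G2 stuck-at-0: G0=0, G1=1, G2=0 [stuck-at-0], G3=0, G4=1, G5=1, G6=1 → 1 — eliminated
  G3 stuck-at-0: G0=0, G1=1, G2=1, G3=0 [stuck-at-0], G4=1, G5=1, G6=1 → 1 — eliminated
Only G1 stuck-at-0 reproduces the observed 0.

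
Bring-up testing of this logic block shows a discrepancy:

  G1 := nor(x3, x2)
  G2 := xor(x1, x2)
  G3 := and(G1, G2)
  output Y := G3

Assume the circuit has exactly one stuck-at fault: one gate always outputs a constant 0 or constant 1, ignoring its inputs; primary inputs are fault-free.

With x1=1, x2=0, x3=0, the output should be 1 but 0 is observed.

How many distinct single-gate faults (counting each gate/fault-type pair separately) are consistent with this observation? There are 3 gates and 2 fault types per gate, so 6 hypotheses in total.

Fault-free: G1=1, G2=1, G3=1 → 1. Observed 0.
  G1 stuck-at-0: output 0 ✓
  G1 stuck-at-1: output 1 ✗
  G2 stuck-at-0: output 0 ✓
  G2 stuck-at-1: output 1 ✗
  G3 stuck-at-0: output 0 ✓
  G3 stuck-at-1: output 1 ✗
Consistent faults: {G1 stuck-at-0, G2 stuck-at-0, G3 stuck-at-0} — 3 in all.

3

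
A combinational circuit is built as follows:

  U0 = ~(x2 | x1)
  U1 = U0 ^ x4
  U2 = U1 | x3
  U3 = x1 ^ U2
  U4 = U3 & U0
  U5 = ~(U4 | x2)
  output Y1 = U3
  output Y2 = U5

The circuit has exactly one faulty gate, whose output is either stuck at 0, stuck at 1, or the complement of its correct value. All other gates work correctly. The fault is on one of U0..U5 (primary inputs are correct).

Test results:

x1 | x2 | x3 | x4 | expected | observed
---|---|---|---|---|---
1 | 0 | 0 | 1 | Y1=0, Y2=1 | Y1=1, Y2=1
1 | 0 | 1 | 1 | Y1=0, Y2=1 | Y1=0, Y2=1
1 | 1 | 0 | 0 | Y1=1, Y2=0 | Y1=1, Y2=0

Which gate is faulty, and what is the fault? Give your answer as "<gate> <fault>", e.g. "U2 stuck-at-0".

U1 stuck-at-0

Fault-free values for test 1 (x1=1, x2=0, x3=0, x4=1): U0=0, U1=1, U2=1, U3=0, U4=0, U5=1, giving Y1=0, Y2=1. Observed Y1=1, Y2=1.
Test 1: faults giving observed Y1=1, Y2=1 are {U1 stuck-at-0, U1 inverted output, U2 stuck-at-0, U2 inverted output, U3 stuck-at-1, U3 inverted output}.
Test 2 (x1=1, x2=0, x3=1, x4=1): fault-free U0=0, U1=1, U2=1, U3=0, U4=0, U5=1 → Y1=0, Y2=1; observed Y1=0, Y2=1. Eliminates U2 stuck-at-0, U2 inverted output, U3 stuck-at-1, U3 inverted output.
Test 3 (x1=1, x2=1, x3=0, x4=0): fault-free U0=0, U1=0, U2=0, U3=1, U4=0, U5=0 → Y1=1, Y2=0; observed Y1=1, Y2=0. Eliminates U1 inverted output.
Only U1 stuck-at-0 is consistent with every test.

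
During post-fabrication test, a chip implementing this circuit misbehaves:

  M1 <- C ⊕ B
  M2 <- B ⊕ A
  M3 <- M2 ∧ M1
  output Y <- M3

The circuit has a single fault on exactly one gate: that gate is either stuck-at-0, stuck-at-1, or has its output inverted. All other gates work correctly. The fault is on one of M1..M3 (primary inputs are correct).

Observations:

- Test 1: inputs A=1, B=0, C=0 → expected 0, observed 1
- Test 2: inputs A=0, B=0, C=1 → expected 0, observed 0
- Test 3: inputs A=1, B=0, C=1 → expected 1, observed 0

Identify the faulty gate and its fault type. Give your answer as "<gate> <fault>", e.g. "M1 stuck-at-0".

M1 inverted output

Fault-free values for test 1 (A=1, B=0, C=0): M1=0, M2=1, M3=0, giving Y=0. Observed 1.
Test 1: faults giving observed 1 are {M1 stuck-at-1, M1 inverted output, M3 stuck-at-1, M3 inverted output}.
Test 2 (A=0, B=0, C=1): fault-free M1=1, M2=0, M3=0 → 0; observed 0. Eliminates M3 stuck-at-1, M3 inverted output.
Test 3 (A=1, B=0, C=1): fault-free M1=1, M2=1, M3=1 → 1; observed 0. Eliminates M1 stuck-at-1.
Only M1 inverted output is consistent with every test.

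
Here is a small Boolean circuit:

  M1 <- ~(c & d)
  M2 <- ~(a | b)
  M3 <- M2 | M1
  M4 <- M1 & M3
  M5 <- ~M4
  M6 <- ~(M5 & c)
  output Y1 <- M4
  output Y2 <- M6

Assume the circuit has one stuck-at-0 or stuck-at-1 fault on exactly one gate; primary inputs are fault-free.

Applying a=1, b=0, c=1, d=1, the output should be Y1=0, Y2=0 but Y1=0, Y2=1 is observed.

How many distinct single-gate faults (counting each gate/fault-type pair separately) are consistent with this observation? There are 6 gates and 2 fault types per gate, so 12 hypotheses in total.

2

Fault-free: M1=0, M2=0, M3=0, M4=0, M5=1, M6=0 → Y1=0, Y2=0. Observed Y1=0, Y2=1.
  M1 stuck-at-0: output Y1=0, Y2=0 ✗
  M1 stuck-at-1: output Y1=1, Y2=1 ✗
  M2 stuck-at-0: output Y1=0, Y2=0 ✗
  M2 stuck-at-1: output Y1=0, Y2=0 ✗
  M3 stuck-at-0: output Y1=0, Y2=0 ✗
  M3 stuck-at-1: output Y1=0, Y2=0 ✗
  M4 stuck-at-0: output Y1=0, Y2=0 ✗
  M4 stuck-at-1: output Y1=1, Y2=1 ✗
  M5 stuck-at-0: output Y1=0, Y2=1 ✓
  M5 stuck-at-1: output Y1=0, Y2=0 ✗
  M6 stuck-at-0: output Y1=0, Y2=0 ✗
  M6 stuck-at-1: output Y1=0, Y2=1 ✓
Consistent faults: {M5 stuck-at-0, M6 stuck-at-1} — 2 in all.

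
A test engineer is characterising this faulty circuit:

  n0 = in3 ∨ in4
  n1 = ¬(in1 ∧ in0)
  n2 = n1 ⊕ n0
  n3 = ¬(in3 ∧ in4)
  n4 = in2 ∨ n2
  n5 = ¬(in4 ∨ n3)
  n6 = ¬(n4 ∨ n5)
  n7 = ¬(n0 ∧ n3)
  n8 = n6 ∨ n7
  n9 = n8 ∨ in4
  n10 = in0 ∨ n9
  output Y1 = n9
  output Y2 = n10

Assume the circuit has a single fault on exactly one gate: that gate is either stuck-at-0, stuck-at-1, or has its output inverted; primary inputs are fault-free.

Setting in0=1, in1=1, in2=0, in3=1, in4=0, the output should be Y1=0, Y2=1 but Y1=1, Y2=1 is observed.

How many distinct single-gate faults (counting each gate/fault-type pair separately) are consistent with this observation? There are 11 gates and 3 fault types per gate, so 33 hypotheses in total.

18

Fault-free: n0=1, n1=0, n2=1, n3=1, n4=1, n5=0, n6=0, n7=0, n8=0, n9=0, n10=1 → Y1=0, Y2=1. Observed Y1=1, Y2=1.
  n0: stuck-at-0, inverted output ✓; others ✗
  n1: stuck-at-1, inverted output ✓; others ✗
  n2: stuck-at-0, inverted output ✓; others ✗
  n3: stuck-at-0, inverted output ✓; others ✗
  n4: stuck-at-0, inverted output ✓; others ✗
  n5: none of the 3 fault types match ✗
  n6: stuck-at-1, inverted output ✓; others ✗
  n7: stuck-at-1, inverted output ✓; others ✗
  n8: stuck-at-1, inverted output ✓; others ✗
  n9: stuck-at-1, inverted output ✓; others ✗
  n10: none of the 3 fault types match ✗
Consistent faults: {n0 stuck-at-0, n0 inverted output, n1 stuck-at-1, n1 inverted output, n2 stuck-at-0, n2 inverted output, n3 stuck-at-0, n3 inverted output, n4 stuck-at-0, n4 inverted output, n6 stuck-at-1, n6 inverted output, n7 stuck-at-1, n7 inverted output, n8 stuck-at-1, n8 inverted output, n9 stuck-at-1, n9 inverted output} — 18 in all.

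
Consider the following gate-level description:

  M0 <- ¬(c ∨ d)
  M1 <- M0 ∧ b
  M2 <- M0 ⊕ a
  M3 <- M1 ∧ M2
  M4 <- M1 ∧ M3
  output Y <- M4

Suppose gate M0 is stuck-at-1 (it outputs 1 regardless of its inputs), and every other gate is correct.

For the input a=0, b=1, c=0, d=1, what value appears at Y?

Propagate with M0 forced: M0=1 [stuck-at-1], M1=1, M2=1, M3=1, M4=1.
So Y = 1. (Without the fault it would be 0.)

1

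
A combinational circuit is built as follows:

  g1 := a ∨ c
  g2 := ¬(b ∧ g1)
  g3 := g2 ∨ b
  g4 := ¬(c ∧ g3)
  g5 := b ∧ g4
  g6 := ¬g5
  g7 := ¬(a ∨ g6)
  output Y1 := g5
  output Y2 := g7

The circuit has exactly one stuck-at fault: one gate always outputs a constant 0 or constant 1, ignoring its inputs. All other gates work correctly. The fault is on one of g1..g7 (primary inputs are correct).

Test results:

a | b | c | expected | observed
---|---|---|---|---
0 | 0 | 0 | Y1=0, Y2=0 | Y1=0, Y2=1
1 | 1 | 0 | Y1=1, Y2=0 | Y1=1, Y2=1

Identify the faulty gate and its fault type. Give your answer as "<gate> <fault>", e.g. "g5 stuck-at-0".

g7 stuck-at-1

Fault-free values for test 1 (a=0, b=0, c=0): g1=0, g2=1, g3=1, g4=1, g5=0, g6=1, g7=0, giving Y1=0, Y2=0. Observed Y1=0, Y2=1.
Test 1: faults giving observed Y1=0, Y2=1 are {g6 stuck-at-0, g7 stuck-at-1}.
Test 2 (a=1, b=1, c=0): fault-free g1=1, g2=0, g3=1, g4=1, g5=1, g6=0, g7=0 → Y1=1, Y2=0; observed Y1=1, Y2=1. Eliminates g6 stuck-at-0.
Only g7 stuck-at-1 is consistent with every test.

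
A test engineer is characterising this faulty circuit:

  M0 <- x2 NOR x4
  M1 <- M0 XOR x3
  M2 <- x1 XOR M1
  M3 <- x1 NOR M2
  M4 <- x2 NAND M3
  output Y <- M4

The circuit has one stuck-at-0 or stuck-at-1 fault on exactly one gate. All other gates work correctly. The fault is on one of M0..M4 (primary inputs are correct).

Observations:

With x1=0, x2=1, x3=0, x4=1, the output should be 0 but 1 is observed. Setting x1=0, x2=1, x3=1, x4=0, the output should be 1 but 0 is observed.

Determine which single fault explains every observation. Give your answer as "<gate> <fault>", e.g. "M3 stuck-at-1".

M0 stuck-at-1

Fault-free values for test 1 (x1=0, x2=1, x3=0, x4=1): M0=0, M1=0, M2=0, M3=1, M4=0, giving Y=0. Observed 1.
Test 1: faults giving observed 1 are {M0 stuck-at-1, M1 stuck-at-1, M2 stuck-at-1, M3 stuck-at-0, M4 stuck-at-1}.
Test 2 (x1=0, x2=1, x3=1, x4=0): fault-free M0=0, M1=1, M2=1, M3=0, M4=1 → 1; observed 0. Eliminates M1 stuck-at-1, M2 stuck-at-1, M3 stuck-at-0, M4 stuck-at-1.
Only M0 stuck-at-1 is consistent with every test.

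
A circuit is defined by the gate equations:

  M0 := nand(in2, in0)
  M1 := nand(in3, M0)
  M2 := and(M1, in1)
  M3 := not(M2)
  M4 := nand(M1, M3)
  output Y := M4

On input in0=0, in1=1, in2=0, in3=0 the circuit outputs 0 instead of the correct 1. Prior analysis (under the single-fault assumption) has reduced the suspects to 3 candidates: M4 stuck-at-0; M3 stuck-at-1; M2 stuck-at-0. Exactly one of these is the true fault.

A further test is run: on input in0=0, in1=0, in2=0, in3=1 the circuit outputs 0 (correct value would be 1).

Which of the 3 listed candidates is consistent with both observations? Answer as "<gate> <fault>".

Evaluate each candidate on input in0=0, in1=0, in2=0, in3=1:
  M4 stuck-at-0: M0=1, M1=0, M2=0, M3=1, M4=0 [stuck-at-0] → 0 — matches
  M3 stuck-at-1: M0=1, M1=0, M2=0, M3=1 [stuck-at-1], M4=1 → 1 — eliminated
  M2 stuck-at-0: M0=1, M1=0, M2=0 [stuck-at-0], M3=1, M4=1 → 1 — eliminated
Only M4 stuck-at-0 reproduces the observed 0.

M4 stuck-at-0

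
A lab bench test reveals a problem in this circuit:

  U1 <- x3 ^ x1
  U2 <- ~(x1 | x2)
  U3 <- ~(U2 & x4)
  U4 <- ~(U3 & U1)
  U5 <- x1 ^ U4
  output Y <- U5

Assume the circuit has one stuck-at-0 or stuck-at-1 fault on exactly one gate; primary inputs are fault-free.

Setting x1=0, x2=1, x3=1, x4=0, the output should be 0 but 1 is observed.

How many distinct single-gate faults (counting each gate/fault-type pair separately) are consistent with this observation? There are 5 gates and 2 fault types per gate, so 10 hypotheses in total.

4

Fault-free: U1=1, U2=0, U3=1, U4=0, U5=0 → 0. Observed 1.
  U1 stuck-at-0: output 1 ✓
  U1 stuck-at-1: output 0 ✗
  U2 stuck-at-0: output 0 ✗
  U2 stuck-at-1: output 0 ✗
  U3 stuck-at-0: output 1 ✓
  U3 stuck-at-1: output 0 ✗
  U4 stuck-at-0: output 0 ✗
  U4 stuck-at-1: output 1 ✓
  U5 stuck-at-0: output 0 ✗
  U5 stuck-at-1: output 1 ✓
Consistent faults: {U1 stuck-at-0, U3 stuck-at-0, U4 stuck-at-1, U5 stuck-at-1} — 4 in all.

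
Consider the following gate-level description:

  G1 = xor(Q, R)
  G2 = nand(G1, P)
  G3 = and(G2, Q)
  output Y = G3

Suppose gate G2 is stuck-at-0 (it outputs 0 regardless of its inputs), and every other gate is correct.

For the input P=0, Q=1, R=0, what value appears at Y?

Propagate with G2 forced: G1=1, G2=0 [stuck-at-0], G3=0.
So Y = 0. (Without the fault it would be 1.)

0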